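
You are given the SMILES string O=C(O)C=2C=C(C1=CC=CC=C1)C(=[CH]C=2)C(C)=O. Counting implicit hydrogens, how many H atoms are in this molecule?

12

Walk through each heavy atom and fill implicit hydrogens from standard valence (C 4, N 3, O 2, S 2, halogen 1):
  atom 1: O, bond orders sum to 2 (valence 2) → 0 H
  atom 2: C, bond orders sum to 4 (valence 4) → 0 H
  atom 3: O, bond orders sum to 1 (valence 2) → 1 H
  atom 4: C, bond orders sum to 4 (valence 4) → 0 H
  atom 5: C, bond orders sum to 3 (valence 4) → 1 H
  atom 6: C, bond orders sum to 4 (valence 4) → 0 H
  atom 7: C, bond orders sum to 4 (valence 4) → 0 H
  atom 8: C, bond orders sum to 3 (valence 4) → 1 H
  atom 9: C, bond orders sum to 3 (valence 4) → 1 H
  atom 10: C, bond orders sum to 3 (valence 4) → 1 H
  atom 11: C, bond orders sum to 3 (valence 4) → 1 H
  atom 12: C, bond orders sum to 3 (valence 4) → 1 H
  atom 13: C, bond orders sum to 4 (valence 4) → 0 H
  atom 14: C with explicit H count 1
  atom 15: C, bond orders sum to 3 (valence 4) → 1 H
  atom 16: C, bond orders sum to 4 (valence 4) → 0 H
  atom 17: C, bond orders sum to 1 (valence 4) → 3 H
  atom 18: O, bond orders sum to 2 (valence 2) → 0 H
Total hydrogens: 12.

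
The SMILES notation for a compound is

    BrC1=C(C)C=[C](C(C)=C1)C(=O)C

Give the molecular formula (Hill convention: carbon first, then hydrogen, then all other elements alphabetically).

Walk through each heavy atom and fill implicit hydrogens from standard valence (C 4, N 3, O 2, S 2, halogen 1):
  atom 1: Br (halogen, monovalent) → 0 H
  atom 2: C, bond orders sum to 4 (valence 4) → 0 H
  atom 3: C, bond orders sum to 4 (valence 4) → 0 H
  atom 4: C, bond orders sum to 1 (valence 4) → 3 H
  atom 5: C, bond orders sum to 3 (valence 4) → 1 H
  atom 6: C with explicit H count 0
  atom 7: C, bond orders sum to 4 (valence 4) → 0 H
  atom 8: C, bond orders sum to 1 (valence 4) → 3 H
  atom 9: C, bond orders sum to 3 (valence 4) → 1 H
  atom 10: C, bond orders sum to 4 (valence 4) → 0 H
  atom 11: O, bond orders sum to 2 (valence 2) → 0 H
  atom 12: C, bond orders sum to 1 (valence 4) → 3 H
Totals → C:10, H:11, Br:1, O:1.

C10H11BrO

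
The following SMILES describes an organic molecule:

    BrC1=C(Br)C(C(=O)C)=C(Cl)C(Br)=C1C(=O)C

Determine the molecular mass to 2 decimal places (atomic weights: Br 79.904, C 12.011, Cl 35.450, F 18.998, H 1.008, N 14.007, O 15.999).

First, the molecular formula is C10H6Br3ClO2 (counting implicit H from valence).
  Br: 3 × 79.904 = 239.712
  C: 10 × 12.011 = 120.110
  Cl: 1 × 35.450 = 35.450
  H: 6 × 1.008 = 6.048
  O: 2 × 15.999 = 31.998
Sum: 3×79.904 + 10×12.011 + 1×35.450 + 6×1.008 + 2×15.999 = 433.318 → 433.32 g/mol.

433.32 g/mol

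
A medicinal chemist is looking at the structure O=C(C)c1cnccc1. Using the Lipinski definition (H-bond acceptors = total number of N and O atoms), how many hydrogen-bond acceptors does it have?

2

N atoms: 1; O atoms: 1.
Lipinski HBA = 1 + 1 = 2.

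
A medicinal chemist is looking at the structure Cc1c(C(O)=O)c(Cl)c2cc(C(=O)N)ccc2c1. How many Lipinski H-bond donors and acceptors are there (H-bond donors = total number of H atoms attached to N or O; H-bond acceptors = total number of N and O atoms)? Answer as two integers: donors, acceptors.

Donors: find every N or O and count the H atoms it carries.
  atom 5 (O): bond orders sum to 1 → 1 H
  atom 6 (O): bond orders sum to 2 → 0 H
  atom 13 (O): bond orders sum to 2 → 0 H
  atom 14 (N): bond orders sum to 1 → 2 H
Lipinski HBD = 3.
Acceptors: N atoms = 1, O atoms = 3 → HBA = 4.

3, 4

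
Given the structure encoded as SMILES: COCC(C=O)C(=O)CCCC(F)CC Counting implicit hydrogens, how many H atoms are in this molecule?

19

Walk through each heavy atom and fill implicit hydrogens from standard valence (C 4, N 3, O 2, S 2, halogen 1):
  atom 1: C, bond orders sum to 1 (valence 4) → 3 H
  atom 2: O, bond orders sum to 2 (valence 2) → 0 H
  atom 3: C, bond orders sum to 2 (valence 4) → 2 H
  atom 4: C, bond orders sum to 3 (valence 4) → 1 H
  atom 5: C, bond orders sum to 3 (valence 4) → 1 H
  atom 6: O, bond orders sum to 2 (valence 2) → 0 H
  atom 7: C, bond orders sum to 4 (valence 4) → 0 H
  atom 8: O, bond orders sum to 2 (valence 2) → 0 H
  atom 9: C, bond orders sum to 2 (valence 4) → 2 H
  atom 10: C, bond orders sum to 2 (valence 4) → 2 H
  atom 11: C, bond orders sum to 2 (valence 4) → 2 H
  atom 12: C, bond orders sum to 3 (valence 4) → 1 H
  atom 13: F (halogen, monovalent) → 0 H
  atom 14: C, bond orders sum to 2 (valence 4) → 2 H
  atom 15: C, bond orders sum to 1 (valence 4) → 3 H
Total hydrogens: 19.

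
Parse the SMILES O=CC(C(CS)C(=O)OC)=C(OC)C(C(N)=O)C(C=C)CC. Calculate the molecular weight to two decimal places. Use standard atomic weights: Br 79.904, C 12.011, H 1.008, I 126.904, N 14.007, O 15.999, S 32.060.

First, the molecular formula is C15H23NO5S (counting implicit H from valence).
  C: 15 × 12.011 = 180.165
  H: 23 × 1.008 = 23.184
  N: 1 × 14.007 = 14.007
  O: 5 × 15.999 = 79.995
  S: 1 × 32.060 = 32.060
Sum: 15×12.011 + 23×1.008 + 1×14.007 + 5×15.999 + 1×32.060 = 329.411 → 329.41 g/mol.

329.41 g/mol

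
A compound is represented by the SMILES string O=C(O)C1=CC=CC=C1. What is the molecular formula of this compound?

C7H6O2

Walk through each heavy atom and fill implicit hydrogens from standard valence (C 4, N 3, O 2, S 2, halogen 1):
  atom 1: O, bond orders sum to 2 (valence 2) → 0 H
  atom 2: C, bond orders sum to 4 (valence 4) → 0 H
  atom 3: O, bond orders sum to 1 (valence 2) → 1 H
  atom 4: C, bond orders sum to 4 (valence 4) → 0 H
  atom 5: C, bond orders sum to 3 (valence 4) → 1 H
  atom 6: C, bond orders sum to 3 (valence 4) → 1 H
  atom 7: C, bond orders sum to 3 (valence 4) → 1 H
  atom 8: C, bond orders sum to 3 (valence 4) → 1 H
  atom 9: C, bond orders sum to 3 (valence 4) → 1 H
Totals → C:7, H:6, O:2.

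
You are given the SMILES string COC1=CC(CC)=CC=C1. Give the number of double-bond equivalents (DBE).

4

Molecular formula: C9H12O.
DoU = (2C + 2 + N − H − X) / 2, where X is the halogen count and O/S are ignored.
    = (2·9 + 2 + 0 − 12 − 0) / 2 = 8 / 2 = 4.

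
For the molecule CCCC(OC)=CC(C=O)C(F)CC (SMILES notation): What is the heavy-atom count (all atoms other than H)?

Every atom symbol written in the SMILES (organic subset) is one heavy atom; implicit H are not written.
Heavy atoms by element → C:11, F:1, O:2.
Total: 14.

14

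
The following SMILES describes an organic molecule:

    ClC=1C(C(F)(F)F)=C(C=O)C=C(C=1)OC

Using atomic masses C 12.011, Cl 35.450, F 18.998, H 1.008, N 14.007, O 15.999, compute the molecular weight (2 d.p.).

238.59 g/mol

First, the molecular formula is C9H6ClF3O2 (counting implicit H from valence).
  C: 9 × 12.011 = 108.099
  Cl: 1 × 35.450 = 35.450
  F: 3 × 18.998 = 56.994
  H: 6 × 1.008 = 6.048
  O: 2 × 15.999 = 31.998
Sum: 9×12.011 + 1×35.450 + 3×18.998 + 6×1.008 + 2×15.999 = 238.589 → 238.59 g/mol.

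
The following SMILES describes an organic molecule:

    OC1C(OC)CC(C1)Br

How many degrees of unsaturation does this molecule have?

Degree of unsaturation = (number of rings) + (number of π bonds).
Ring closures in the SMILES: 1.
π bonds: none → 0 DoU from unsaturation.
Total DoU = 1 + 0 = 1.

1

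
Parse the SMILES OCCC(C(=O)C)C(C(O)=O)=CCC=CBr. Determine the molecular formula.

Walk through each heavy atom and fill implicit hydrogens from standard valence (C 4, N 3, O 2, S 2, halogen 1):
  atom 1: O, bond orders sum to 1 (valence 2) → 1 H
  atom 2: C, bond orders sum to 2 (valence 4) → 2 H
  atom 3: C, bond orders sum to 2 (valence 4) → 2 H
  atom 4: C, bond orders sum to 3 (valence 4) → 1 H
  atom 5: C, bond orders sum to 4 (valence 4) → 0 H
  atom 6: O, bond orders sum to 2 (valence 2) → 0 H
  atom 7: C, bond orders sum to 1 (valence 4) → 3 H
  atom 8: C, bond orders sum to 4 (valence 4) → 0 H
  atom 9: C, bond orders sum to 4 (valence 4) → 0 H
  atom 10: O, bond orders sum to 1 (valence 2) → 1 H
  atom 11: O, bond orders sum to 2 (valence 2) → 0 H
  atom 12: C, bond orders sum to 3 (valence 4) → 1 H
  atom 13: C, bond orders sum to 2 (valence 4) → 2 H
  atom 14: C, bond orders sum to 3 (valence 4) → 1 H
  atom 15: C, bond orders sum to 3 (valence 4) → 1 H
  atom 16: Br (halogen, monovalent) → 0 H
Totals → C:11, H:15, Br:1, O:4.
In Hill order: C11H15BrO4.

C11H15BrO4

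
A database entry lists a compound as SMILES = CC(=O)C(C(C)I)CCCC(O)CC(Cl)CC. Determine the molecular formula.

C13H24ClIO2

Walk through each heavy atom and fill implicit hydrogens from standard valence (C 4, N 3, O 2, S 2, halogen 1):
  atom 1: C, bond orders sum to 1 (valence 4) → 3 H
  atom 2: C, bond orders sum to 4 (valence 4) → 0 H
  atom 3: O, bond orders sum to 2 (valence 2) → 0 H
  atom 4: C, bond orders sum to 3 (valence 4) → 1 H
  atom 5: C, bond orders sum to 3 (valence 4) → 1 H
  atom 6: C, bond orders sum to 1 (valence 4) → 3 H
  atom 7: I (halogen, monovalent) → 0 H
  atom 8: C, bond orders sum to 2 (valence 4) → 2 H
  atom 9: C, bond orders sum to 2 (valence 4) → 2 H
  atom 10: C, bond orders sum to 2 (valence 4) → 2 H
  atom 11: C, bond orders sum to 3 (valence 4) → 1 H
  atom 12: O, bond orders sum to 1 (valence 2) → 1 H
  atom 13: C, bond orders sum to 2 (valence 4) → 2 H
  atom 14: C, bond orders sum to 3 (valence 4) → 1 H
  atom 15: Cl (halogen, monovalent) → 0 H
  atom 16: C, bond orders sum to 2 (valence 4) → 2 H
  atom 17: C, bond orders sum to 1 (valence 4) → 3 H
Totals → C:13, H:24, Cl:1, I:1, O:2.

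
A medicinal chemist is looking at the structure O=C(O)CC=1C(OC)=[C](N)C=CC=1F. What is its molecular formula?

C9H10FNO3

Walk through each heavy atom and fill implicit hydrogens from standard valence (C 4, N 3, O 2, S 2, halogen 1):
  atom 1: O, bond orders sum to 2 (valence 2) → 0 H
  atom 2: C, bond orders sum to 4 (valence 4) → 0 H
  atom 3: O, bond orders sum to 1 (valence 2) → 1 H
  atom 4: C, bond orders sum to 2 (valence 4) → 2 H
  atom 5: C, bond orders sum to 4 (valence 4) → 0 H
  atom 6: C, bond orders sum to 4 (valence 4) → 0 H
  atom 7: O, bond orders sum to 2 (valence 2) → 0 H
  atom 8: C, bond orders sum to 1 (valence 4) → 3 H
  atom 9: C with explicit H count 0
  atom 10: N, bond orders sum to 1 (valence 3) → 2 H
  atom 11: C, bond orders sum to 3 (valence 4) → 1 H
  atom 12: C, bond orders sum to 3 (valence 4) → 1 H
  atom 13: C, bond orders sum to 4 (valence 4) → 0 H
  atom 14: F (halogen, monovalent) → 0 H
Totals → C:9, H:10, F:1, N:1, O:3.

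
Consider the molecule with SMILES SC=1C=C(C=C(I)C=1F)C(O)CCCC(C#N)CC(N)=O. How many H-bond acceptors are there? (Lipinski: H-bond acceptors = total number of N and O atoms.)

N atoms: 2; O atoms: 2.
Lipinski HBA = 2 + 2 = 4.

4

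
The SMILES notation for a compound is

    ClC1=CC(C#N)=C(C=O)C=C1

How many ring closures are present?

1

In SMILES, each pair of matching ring-closure digits denotes one ring-closing bond; the number of such bonds equals the number of independent rings.
Ring-closure bonds here: 1.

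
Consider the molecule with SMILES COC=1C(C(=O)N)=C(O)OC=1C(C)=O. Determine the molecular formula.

C8H9NO5

Walk through each heavy atom and fill implicit hydrogens from standard valence (C 4, N 3, O 2, S 2, halogen 1):
  atom 1: C, bond orders sum to 1 (valence 4) → 3 H
  atom 2: O, bond orders sum to 2 (valence 2) → 0 H
  atom 3: C, bond orders sum to 4 (valence 4) → 0 H
  atom 4: C, bond orders sum to 4 (valence 4) → 0 H
  atom 5: C, bond orders sum to 4 (valence 4) → 0 H
  atom 6: O, bond orders sum to 2 (valence 2) → 0 H
  atom 7: N, bond orders sum to 1 (valence 3) → 2 H
  atom 8: C, bond orders sum to 4 (valence 4) → 0 H
  atom 9: O, bond orders sum to 1 (valence 2) → 1 H
  atom 10: O, bond orders sum to 2 (valence 2) → 0 H
  atom 11: C, bond orders sum to 4 (valence 4) → 0 H
  atom 12: C, bond orders sum to 4 (valence 4) → 0 H
  atom 13: C, bond orders sum to 1 (valence 4) → 3 H
  atom 14: O, bond orders sum to 2 (valence 2) → 0 H
Totals → C:8, H:9, N:1, O:5.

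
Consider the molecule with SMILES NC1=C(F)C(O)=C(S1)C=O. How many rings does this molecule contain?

1

In SMILES, each pair of matching ring-closure digits denotes one ring-closing bond; the number of such bonds equals the number of independent rings.
Ring-closure bonds here: 1.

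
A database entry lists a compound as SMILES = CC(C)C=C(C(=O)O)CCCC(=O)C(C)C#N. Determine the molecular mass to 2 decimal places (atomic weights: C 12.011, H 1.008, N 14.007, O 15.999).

First, the molecular formula is C13H19NO3 (counting implicit H from valence).
  C: 13 × 12.011 = 156.143
  H: 19 × 1.008 = 19.152
  N: 1 × 14.007 = 14.007
  O: 3 × 15.999 = 47.997
Sum: 13×12.011 + 19×1.008 + 1×14.007 + 3×15.999 = 237.299 → 237.30 g/mol.

237.30 g/mol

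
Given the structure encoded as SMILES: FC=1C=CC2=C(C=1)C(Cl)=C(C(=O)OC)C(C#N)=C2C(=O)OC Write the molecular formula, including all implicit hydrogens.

C15H9ClFNO4

Walk through each heavy atom and fill implicit hydrogens from standard valence (C 4, N 3, O 2, S 2, halogen 1):
  atom 1: F (halogen, monovalent) → 0 H
  atom 2: C, bond orders sum to 4 (valence 4) → 0 H
  atom 3: C, bond orders sum to 3 (valence 4) → 1 H
  atom 4: C, bond orders sum to 3 (valence 4) → 1 H
  atom 5: C, bond orders sum to 4 (valence 4) → 0 H
  atom 6: C, bond orders sum to 4 (valence 4) → 0 H
  atom 7: C, bond orders sum to 3 (valence 4) → 1 H
  atom 8: C, bond orders sum to 4 (valence 4) → 0 H
  atom 9: Cl (halogen, monovalent) → 0 H
  atom 10: C, bond orders sum to 4 (valence 4) → 0 H
  atom 11: C, bond orders sum to 4 (valence 4) → 0 H
  atom 12: O, bond orders sum to 2 (valence 2) → 0 H
  atom 13: O, bond orders sum to 2 (valence 2) → 0 H
  atom 14: C, bond orders sum to 1 (valence 4) → 3 H
  atom 15: C, bond orders sum to 4 (valence 4) → 0 H
  atom 16: C, bond orders sum to 4 (valence 4) → 0 H
  atom 17: N, bond orders sum to 3 (valence 3) → 0 H
  atom 18: C, bond orders sum to 4 (valence 4) → 0 H
  atom 19: C, bond orders sum to 4 (valence 4) → 0 H
  atom 20: O, bond orders sum to 2 (valence 2) → 0 H
  atom 21: O, bond orders sum to 2 (valence 2) → 0 H
  atom 22: C, bond orders sum to 1 (valence 4) → 3 H
Totals → C:15, H:9, Cl:1, F:1, N:1, O:4.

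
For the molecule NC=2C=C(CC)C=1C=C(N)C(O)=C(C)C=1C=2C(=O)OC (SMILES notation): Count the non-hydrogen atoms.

Every atom symbol written in the SMILES (organic subset) is one heavy atom; implicit H are not written.
Heavy atoms by element → C:15, N:2, O:3.
Total: 20.

20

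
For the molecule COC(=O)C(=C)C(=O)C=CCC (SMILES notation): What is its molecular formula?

C9H12O3

Walk through each heavy atom and fill implicit hydrogens from standard valence (C 4, N 3, O 2, S 2, halogen 1):
  atom 1: C, bond orders sum to 1 (valence 4) → 3 H
  atom 2: O, bond orders sum to 2 (valence 2) → 0 H
  atom 3: C, bond orders sum to 4 (valence 4) → 0 H
  atom 4: O, bond orders sum to 2 (valence 2) → 0 H
  atom 5: C, bond orders sum to 4 (valence 4) → 0 H
  atom 6: C, bond orders sum to 2 (valence 4) → 2 H
  atom 7: C, bond orders sum to 4 (valence 4) → 0 H
  atom 8: O, bond orders sum to 2 (valence 2) → 0 H
  atom 9: C, bond orders sum to 3 (valence 4) → 1 H
  atom 10: C, bond orders sum to 3 (valence 4) → 1 H
  atom 11: C, bond orders sum to 2 (valence 4) → 2 H
  atom 12: C, bond orders sum to 1 (valence 4) → 3 H
Totals → C:9, H:12, O:3.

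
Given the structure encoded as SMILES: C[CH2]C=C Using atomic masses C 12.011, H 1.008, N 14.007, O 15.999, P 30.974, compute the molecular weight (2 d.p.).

56.11 g/mol

First, the molecular formula is C4H8 (counting implicit H from valence).
  C: 4 × 12.011 = 48.044
  H: 8 × 1.008 = 8.064
Sum: 4×12.011 + 8×1.008 = 56.108 → 56.11 g/mol.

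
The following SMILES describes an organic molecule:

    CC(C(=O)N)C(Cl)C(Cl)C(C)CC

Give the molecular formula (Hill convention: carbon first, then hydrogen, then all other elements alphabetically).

C9H17Cl2NO

Walk through each heavy atom and fill implicit hydrogens from standard valence (C 4, N 3, O 2, S 2, halogen 1):
  atom 1: C, bond orders sum to 1 (valence 4) → 3 H
  atom 2: C, bond orders sum to 3 (valence 4) → 1 H
  atom 3: C, bond orders sum to 4 (valence 4) → 0 H
  atom 4: O, bond orders sum to 2 (valence 2) → 0 H
  atom 5: N, bond orders sum to 1 (valence 3) → 2 H
  atom 6: C, bond orders sum to 3 (valence 4) → 1 H
  atom 7: Cl (halogen, monovalent) → 0 H
  atom 8: C, bond orders sum to 3 (valence 4) → 1 H
  atom 9: Cl (halogen, monovalent) → 0 H
  atom 10: C, bond orders sum to 3 (valence 4) → 1 H
  atom 11: C, bond orders sum to 1 (valence 4) → 3 H
  atom 12: C, bond orders sum to 2 (valence 4) → 2 H
  atom 13: C, bond orders sum to 1 (valence 4) → 3 H
Totals → C:9, H:17, Cl:2, N:1, O:1.
In Hill order: C9H17Cl2NO.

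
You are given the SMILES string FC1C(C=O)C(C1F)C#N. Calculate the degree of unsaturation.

Degree of unsaturation = (number of rings) + (number of π bonds).
Ring closures in the SMILES: 1.
π bonds: 1 double bond (each 1 DoU), 1 triple bond (each 2 DoU) → 3 DoU from unsaturation.
Total DoU = 1 + 3 = 4.

4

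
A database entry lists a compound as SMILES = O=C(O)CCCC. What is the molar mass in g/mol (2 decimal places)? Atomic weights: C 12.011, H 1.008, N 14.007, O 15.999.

First, the molecular formula is C5H10O2 (counting implicit H from valence).
  C: 5 × 12.011 = 60.055
  H: 10 × 1.008 = 10.080
  O: 2 × 15.999 = 31.998
Sum: 5×12.011 + 10×1.008 + 2×15.999 = 102.133 → 102.13 g/mol.

102.13 g/mol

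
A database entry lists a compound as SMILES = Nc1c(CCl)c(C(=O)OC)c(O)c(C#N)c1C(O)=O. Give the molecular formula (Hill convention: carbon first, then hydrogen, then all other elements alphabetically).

Walk through each heavy atom and fill implicit hydrogens from standard valence (C 4, N 3, O 2, S 2, halogen 1); for lowercase aromatic atoms, an aromatic c carries 1 H when it has two neighbours and 0 H with three, and aromatic n carries 0 H:
  atom 1: N, bond orders sum to 1 (valence 3) → 2 H
  atom 2: aromatic c, 3 neighbours → 0 H
  atom 3: aromatic c, 3 neighbours → 0 H
  atom 4: C, bond orders sum to 2 (valence 4) → 2 H
  atom 5: Cl (halogen, monovalent) → 0 H
  atom 6: aromatic c, 3 neighbours → 0 H
  atom 7: C, bond orders sum to 4 (valence 4) → 0 H
  atom 8: O, bond orders sum to 2 (valence 2) → 0 H
  atom 9: O, bond orders sum to 2 (valence 2) → 0 H
  atom 10: C, bond orders sum to 1 (valence 4) → 3 H
  atom 11: aromatic c, 3 neighbours → 0 H
  atom 12: O, bond orders sum to 1 (valence 2) → 1 H
  atom 13: aromatic c, 3 neighbours → 0 H
  atom 14: C, bond orders sum to 4 (valence 4) → 0 H
  atom 15: N, bond orders sum to 3 (valence 3) → 0 H
  atom 16: aromatic c, 3 neighbours → 0 H
  atom 17: C, bond orders sum to 4 (valence 4) → 0 H
  atom 18: O, bond orders sum to 1 (valence 2) → 1 H
  atom 19: O, bond orders sum to 2 (valence 2) → 0 H
Totals → C:11, H:9, Cl:1, N:2, O:5.
In Hill order: C11H9ClN2O5.

C11H9ClN2O5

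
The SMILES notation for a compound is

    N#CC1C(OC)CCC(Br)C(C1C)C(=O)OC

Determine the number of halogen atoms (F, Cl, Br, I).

Halogen atoms appear at heavy-atom position 10 (1×Br).
Other groups present: 1 ester, 1 ether, 1 nitrile.
Halogen count: 1.

1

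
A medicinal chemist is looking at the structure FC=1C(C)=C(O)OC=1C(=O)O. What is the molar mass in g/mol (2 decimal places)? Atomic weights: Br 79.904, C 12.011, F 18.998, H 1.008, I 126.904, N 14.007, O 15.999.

160.10 g/mol

First, the molecular formula is C6H5FO4 (counting implicit H from valence).
  C: 6 × 12.011 = 72.066
  F: 1 × 18.998 = 18.998
  H: 5 × 1.008 = 5.040
  O: 4 × 15.999 = 63.996
Sum: 6×12.011 + 1×18.998 + 5×1.008 + 4×15.999 = 160.100 → 160.10 g/mol.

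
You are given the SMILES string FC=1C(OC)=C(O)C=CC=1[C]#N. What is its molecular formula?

Walk through each heavy atom and fill implicit hydrogens from standard valence (C 4, N 3, O 2, S 2, halogen 1):
  atom 1: F (halogen, monovalent) → 0 H
  atom 2: C, bond orders sum to 4 (valence 4) → 0 H
  atom 3: C, bond orders sum to 4 (valence 4) → 0 H
  atom 4: O, bond orders sum to 2 (valence 2) → 0 H
  atom 5: C, bond orders sum to 1 (valence 4) → 3 H
  atom 6: C, bond orders sum to 4 (valence 4) → 0 H
  atom 7: O, bond orders sum to 1 (valence 2) → 1 H
  atom 8: C, bond orders sum to 3 (valence 4) → 1 H
  atom 9: C, bond orders sum to 3 (valence 4) → 1 H
  atom 10: C, bond orders sum to 4 (valence 4) → 0 H
  atom 11: C with explicit H count 0
  atom 12: N, bond orders sum to 3 (valence 3) → 0 H
Totals → C:8, H:6, F:1, N:1, O:2.

C8H6FNO2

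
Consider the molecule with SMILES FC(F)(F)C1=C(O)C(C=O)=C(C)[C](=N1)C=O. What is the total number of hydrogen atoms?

Walk through each heavy atom and fill implicit hydrogens from standard valence (C 4, N 3, O 2, S 2, halogen 1):
  atom 1: F (halogen, monovalent) → 0 H
  atom 2: C, bond orders sum to 4 (valence 4) → 0 H
  atom 3: F (halogen, monovalent) → 0 H
  atom 4: F (halogen, monovalent) → 0 H
  atom 5: C, bond orders sum to 4 (valence 4) → 0 H
  atom 6: C, bond orders sum to 4 (valence 4) → 0 H
  atom 7: O, bond orders sum to 1 (valence 2) → 1 H
  atom 8: C, bond orders sum to 4 (valence 4) → 0 H
  atom 9: C, bond orders sum to 3 (valence 4) → 1 H
  atom 10: O, bond orders sum to 2 (valence 2) → 0 H
  atom 11: C, bond orders sum to 4 (valence 4) → 0 H
  atom 12: C, bond orders sum to 1 (valence 4) → 3 H
  atom 13: C with explicit H count 0
  atom 14: N, bond orders sum to 3 (valence 3) → 0 H
  atom 15: C, bond orders sum to 3 (valence 4) → 1 H
  atom 16: O, bond orders sum to 2 (valence 2) → 0 H
Total hydrogens: 6.

6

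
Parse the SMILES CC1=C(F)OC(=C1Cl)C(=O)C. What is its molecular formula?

Walk through each heavy atom and fill implicit hydrogens from standard valence (C 4, N 3, O 2, S 2, halogen 1):
  atom 1: C, bond orders sum to 1 (valence 4) → 3 H
  atom 2: C, bond orders sum to 4 (valence 4) → 0 H
  atom 3: C, bond orders sum to 4 (valence 4) → 0 H
  atom 4: F (halogen, monovalent) → 0 H
  atom 5: O, bond orders sum to 2 (valence 2) → 0 H
  atom 6: C, bond orders sum to 4 (valence 4) → 0 H
  atom 7: C, bond orders sum to 4 (valence 4) → 0 H
  atom 8: Cl (halogen, monovalent) → 0 H
  atom 9: C, bond orders sum to 4 (valence 4) → 0 H
  atom 10: O, bond orders sum to 2 (valence 2) → 0 H
  atom 11: C, bond orders sum to 1 (valence 4) → 3 H
Totals → C:7, H:6, Cl:1, F:1, O:2.
In Hill order: C7H6ClFO2.

C7H6ClFO2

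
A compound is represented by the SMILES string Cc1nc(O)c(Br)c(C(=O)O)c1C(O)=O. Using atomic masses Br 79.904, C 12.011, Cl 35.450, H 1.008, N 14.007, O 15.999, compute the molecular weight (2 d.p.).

First, the molecular formula is C8H6BrNO5 (counting implicit H from valence).
  Br: 1 × 79.904 = 79.904
  C: 8 × 12.011 = 96.088
  H: 6 × 1.008 = 6.048
  N: 1 × 14.007 = 14.007
  O: 5 × 15.999 = 79.995
Sum: 1×79.904 + 8×12.011 + 6×1.008 + 1×14.007 + 5×15.999 = 276.042 → 276.04 g/mol.

276.04 g/mol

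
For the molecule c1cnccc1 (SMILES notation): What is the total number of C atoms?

5

Count every carbon token in the SMILES (each C, including those in ring-closure positions and inside branches).
Carbon count: 5.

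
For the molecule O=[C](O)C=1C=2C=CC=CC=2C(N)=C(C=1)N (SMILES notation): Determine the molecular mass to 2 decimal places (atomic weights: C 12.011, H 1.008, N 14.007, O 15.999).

First, the molecular formula is C11H10N2O2 (counting implicit H from valence).
  C: 11 × 12.011 = 132.121
  H: 10 × 1.008 = 10.080
  N: 2 × 14.007 = 28.014
  O: 2 × 15.999 = 31.998
Sum: 11×12.011 + 10×1.008 + 2×14.007 + 2×15.999 = 202.213 → 202.21 g/mol.

202.21 g/mol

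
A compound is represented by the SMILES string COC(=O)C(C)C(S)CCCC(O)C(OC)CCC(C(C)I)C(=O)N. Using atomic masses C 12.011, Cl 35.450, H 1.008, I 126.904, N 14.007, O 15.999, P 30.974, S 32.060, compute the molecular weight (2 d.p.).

489.41 g/mol

First, the molecular formula is C17H32INO5S (counting implicit H from valence).
  C: 17 × 12.011 = 204.187
  H: 32 × 1.008 = 32.256
  I: 1 × 126.904 = 126.904
  N: 1 × 14.007 = 14.007
  O: 5 × 15.999 = 79.995
  S: 1 × 32.060 = 32.060
Sum: 17×12.011 + 32×1.008 + 1×126.904 + 1×14.007 + 5×15.999 + 1×32.060 = 489.409 → 489.41 g/mol.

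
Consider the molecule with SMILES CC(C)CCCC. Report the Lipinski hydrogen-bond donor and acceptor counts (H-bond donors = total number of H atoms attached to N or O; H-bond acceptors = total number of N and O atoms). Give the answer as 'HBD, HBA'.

0, 0

Donors: find every N or O and count the H atoms it carries.
  (no N or O atoms present)
Lipinski HBD = 0.
Acceptors: N atoms = 0, O atoms = 0 → HBA = 0.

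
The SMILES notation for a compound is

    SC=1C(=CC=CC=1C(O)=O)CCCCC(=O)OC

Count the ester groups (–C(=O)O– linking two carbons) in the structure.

1

The ester motif appears at heavy-atom position 15 in the SMILES.
Other groups present: 1 carboxylic acid, 1 thiol.
Ester count: 1.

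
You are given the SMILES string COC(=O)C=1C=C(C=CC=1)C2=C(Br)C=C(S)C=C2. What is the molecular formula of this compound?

Walk through each heavy atom and fill implicit hydrogens from standard valence (C 4, N 3, O 2, S 2, halogen 1):
  atom 1: C, bond orders sum to 1 (valence 4) → 3 H
  atom 2: O, bond orders sum to 2 (valence 2) → 0 H
  atom 3: C, bond orders sum to 4 (valence 4) → 0 H
  atom 4: O, bond orders sum to 2 (valence 2) → 0 H
  atom 5: C, bond orders sum to 4 (valence 4) → 0 H
  atom 6: C, bond orders sum to 3 (valence 4) → 1 H
  atom 7: C, bond orders sum to 4 (valence 4) → 0 H
  atom 8: C, bond orders sum to 3 (valence 4) → 1 H
  atom 9: C, bond orders sum to 3 (valence 4) → 1 H
  atom 10: C, bond orders sum to 3 (valence 4) → 1 H
  atom 11: C, bond orders sum to 4 (valence 4) → 0 H
  atom 12: C, bond orders sum to 4 (valence 4) → 0 H
  atom 13: Br (halogen, monovalent) → 0 H
  atom 14: C, bond orders sum to 3 (valence 4) → 1 H
  atom 15: C, bond orders sum to 4 (valence 4) → 0 H
  atom 16: S, bond orders sum to 1 (valence 2) → 1 H
  atom 17: C, bond orders sum to 3 (valence 4) → 1 H
  atom 18: C, bond orders sum to 3 (valence 4) → 1 H
Totals → C:14, H:11, Br:1, O:2, S:1.
In Hill order: C14H11BrO2S.

C14H11BrO2S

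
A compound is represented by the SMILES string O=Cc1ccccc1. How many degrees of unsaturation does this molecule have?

5

Molecular formula: C7H6O.
DoU = (2C + 2 + N − H − X) / 2, where X is the halogen count and O/S are ignored.
    = (2·7 + 2 + 0 − 6 − 0) / 2 = 10 / 2 = 5.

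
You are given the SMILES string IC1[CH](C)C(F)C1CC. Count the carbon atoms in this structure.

7

Count every carbon token in the SMILES (each C, including those in ring-closure positions and inside branches).
Carbon count: 7.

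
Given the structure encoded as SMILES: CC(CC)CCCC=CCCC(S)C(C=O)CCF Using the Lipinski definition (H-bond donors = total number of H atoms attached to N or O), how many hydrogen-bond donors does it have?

0

Donors: find every N or O and count the H atoms it carries.
  atom 16 (O): bond orders sum to 2 → 0 H
Lipinski HBD = 0.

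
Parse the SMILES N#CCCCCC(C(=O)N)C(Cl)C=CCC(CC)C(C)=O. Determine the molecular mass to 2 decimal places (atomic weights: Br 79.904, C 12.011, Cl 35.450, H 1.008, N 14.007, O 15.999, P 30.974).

312.84 g/mol

First, the molecular formula is C16H25ClN2O2 (counting implicit H from valence).
  C: 16 × 12.011 = 192.176
  Cl: 1 × 35.450 = 35.450
  H: 25 × 1.008 = 25.200
  N: 2 × 14.007 = 28.014
  O: 2 × 15.999 = 31.998
Sum: 16×12.011 + 1×35.450 + 25×1.008 + 2×14.007 + 2×15.999 = 312.838 → 312.84 g/mol.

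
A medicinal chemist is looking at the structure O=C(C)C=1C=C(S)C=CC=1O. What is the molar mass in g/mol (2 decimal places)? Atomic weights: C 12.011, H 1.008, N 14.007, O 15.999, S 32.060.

First, the molecular formula is C8H8O2S (counting implicit H from valence).
  C: 8 × 12.011 = 96.088
  H: 8 × 1.008 = 8.064
  O: 2 × 15.999 = 31.998
  S: 1 × 32.060 = 32.060
Sum: 8×12.011 + 8×1.008 + 2×15.999 + 1×32.060 = 168.210 → 168.21 g/mol.

168.21 g/mol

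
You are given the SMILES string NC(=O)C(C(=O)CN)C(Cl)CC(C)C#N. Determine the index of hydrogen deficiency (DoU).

4

Molecular formula: C9H14ClN3O2.
DoU = (2C + 2 + N − H − X) / 2, where X is the halogen count and O/S are ignored.
    = (2·9 + 2 + 3 − 14 − 1) / 2 = 8 / 2 = 4.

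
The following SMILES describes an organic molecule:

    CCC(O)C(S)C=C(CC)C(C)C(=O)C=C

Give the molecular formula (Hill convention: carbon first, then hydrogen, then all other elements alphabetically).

Walk through each heavy atom and fill implicit hydrogens from standard valence (C 4, N 3, O 2, S 2, halogen 1):
  atom 1: C, bond orders sum to 1 (valence 4) → 3 H
  atom 2: C, bond orders sum to 2 (valence 4) → 2 H
  atom 3: C, bond orders sum to 3 (valence 4) → 1 H
  atom 4: O, bond orders sum to 1 (valence 2) → 1 H
  atom 5: C, bond orders sum to 3 (valence 4) → 1 H
  atom 6: S, bond orders sum to 1 (valence 2) → 1 H
  atom 7: C, bond orders sum to 3 (valence 4) → 1 H
  atom 8: C, bond orders sum to 4 (valence 4) → 0 H
  atom 9: C, bond orders sum to 2 (valence 4) → 2 H
  atom 10: C, bond orders sum to 1 (valence 4) → 3 H
  atom 11: C, bond orders sum to 3 (valence 4) → 1 H
  atom 12: C, bond orders sum to 1 (valence 4) → 3 H
  atom 13: C, bond orders sum to 4 (valence 4) → 0 H
  atom 14: O, bond orders sum to 2 (valence 2) → 0 H
  atom 15: C, bond orders sum to 3 (valence 4) → 1 H
  atom 16: C, bond orders sum to 2 (valence 4) → 2 H
Totals → C:13, H:22, O:2, S:1.

C13H22O2S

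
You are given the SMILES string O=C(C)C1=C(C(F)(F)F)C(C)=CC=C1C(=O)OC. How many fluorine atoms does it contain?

3

Scan the SMILES for F atoms (remember two-letter symbols like Cl and Br are single atoms).
Fluorine count: 3.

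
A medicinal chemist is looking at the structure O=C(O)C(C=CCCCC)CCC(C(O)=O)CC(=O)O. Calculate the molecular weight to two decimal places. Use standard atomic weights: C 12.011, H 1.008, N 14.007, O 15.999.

First, the molecular formula is C14H22O6 (counting implicit H from valence).
  C: 14 × 12.011 = 168.154
  H: 22 × 1.008 = 22.176
  O: 6 × 15.999 = 95.994
Sum: 14×12.011 + 22×1.008 + 6×15.999 = 286.324 → 286.32 g/mol.

286.32 g/mol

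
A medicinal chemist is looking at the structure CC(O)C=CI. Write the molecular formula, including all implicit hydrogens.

C4H7IO

Walk through each heavy atom and fill implicit hydrogens from standard valence (C 4, N 3, O 2, S 2, halogen 1):
  atom 1: C, bond orders sum to 1 (valence 4) → 3 H
  atom 2: C, bond orders sum to 3 (valence 4) → 1 H
  atom 3: O, bond orders sum to 1 (valence 2) → 1 H
  atom 4: C, bond orders sum to 3 (valence 4) → 1 H
  atom 5: C, bond orders sum to 3 (valence 4) → 1 H
  atom 6: I (halogen, monovalent) → 0 H
Totals → C:4, H:7, I:1, O:1.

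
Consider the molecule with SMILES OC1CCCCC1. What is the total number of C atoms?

6

Count every carbon token in the SMILES (each C, including those in ring-closure positions and inside branches).
Carbon count: 6.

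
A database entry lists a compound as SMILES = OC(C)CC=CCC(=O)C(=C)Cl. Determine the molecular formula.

C9H13ClO2

Walk through each heavy atom and fill implicit hydrogens from standard valence (C 4, N 3, O 2, S 2, halogen 1):
  atom 1: O, bond orders sum to 1 (valence 2) → 1 H
  atom 2: C, bond orders sum to 3 (valence 4) → 1 H
  atom 3: C, bond orders sum to 1 (valence 4) → 3 H
  atom 4: C, bond orders sum to 2 (valence 4) → 2 H
  atom 5: C, bond orders sum to 3 (valence 4) → 1 H
  atom 6: C, bond orders sum to 3 (valence 4) → 1 H
  atom 7: C, bond orders sum to 2 (valence 4) → 2 H
  atom 8: C, bond orders sum to 4 (valence 4) → 0 H
  atom 9: O, bond orders sum to 2 (valence 2) → 0 H
  atom 10: C, bond orders sum to 4 (valence 4) → 0 H
  atom 11: C, bond orders sum to 2 (valence 4) → 2 H
  atom 12: Cl (halogen, monovalent) → 0 H
Totals → C:9, H:13, Cl:1, O:2.
In Hill order: C9H13ClO2.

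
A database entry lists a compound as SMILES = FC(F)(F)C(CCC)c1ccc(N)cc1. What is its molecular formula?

C11H14F3N

Walk through each heavy atom and fill implicit hydrogens from standard valence (C 4, N 3, O 2, S 2, halogen 1); for lowercase aromatic atoms, an aromatic c carries 1 H when it has two neighbours and 0 H with three, and aromatic n carries 0 H:
  atom 1: F (halogen, monovalent) → 0 H
  atom 2: C, bond orders sum to 4 (valence 4) → 0 H
  atom 3: F (halogen, monovalent) → 0 H
  atom 4: F (halogen, monovalent) → 0 H
  atom 5: C, bond orders sum to 3 (valence 4) → 1 H
  atom 6: C, bond orders sum to 2 (valence 4) → 2 H
  atom 7: C, bond orders sum to 2 (valence 4) → 2 H
  atom 8: C, bond orders sum to 1 (valence 4) → 3 H
  atom 9: aromatic c, 3 neighbours → 0 H
  atom 10: aromatic c, 2 neighbours → 1 H
  atom 11: aromatic c, 2 neighbours → 1 H
  atom 12: aromatic c, 3 neighbours → 0 H
  atom 13: N, bond orders sum to 1 (valence 3) → 2 H
  atom 14: aromatic c, 2 neighbours → 1 H
  atom 15: aromatic c, 2 neighbours → 1 H
Totals → C:11, H:14, F:3, N:1.
In Hill order: C11H14F3N.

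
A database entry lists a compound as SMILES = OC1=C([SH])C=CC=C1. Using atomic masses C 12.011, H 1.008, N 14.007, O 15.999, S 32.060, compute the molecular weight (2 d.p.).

First, the molecular formula is C6H6OS (counting implicit H from valence).
  C: 6 × 12.011 = 72.066
  H: 6 × 1.008 = 6.048
  O: 1 × 15.999 = 15.999
  S: 1 × 32.060 = 32.060
Sum: 6×12.011 + 6×1.008 + 1×15.999 + 1×32.060 = 126.173 → 126.17 g/mol.

126.17 g/mol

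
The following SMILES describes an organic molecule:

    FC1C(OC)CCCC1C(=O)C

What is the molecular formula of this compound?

C9H15FO2

Walk through each heavy atom and fill implicit hydrogens from standard valence (C 4, N 3, O 2, S 2, halogen 1):
  atom 1: F (halogen, monovalent) → 0 H
  atom 2: C, bond orders sum to 3 (valence 4) → 1 H
  atom 3: C, bond orders sum to 3 (valence 4) → 1 H
  atom 4: O, bond orders sum to 2 (valence 2) → 0 H
  atom 5: C, bond orders sum to 1 (valence 4) → 3 H
  atom 6: C, bond orders sum to 2 (valence 4) → 2 H
  atom 7: C, bond orders sum to 2 (valence 4) → 2 H
  atom 8: C, bond orders sum to 2 (valence 4) → 2 H
  atom 9: C, bond orders sum to 3 (valence 4) → 1 H
  atom 10: C, bond orders sum to 4 (valence 4) → 0 H
  atom 11: O, bond orders sum to 2 (valence 2) → 0 H
  atom 12: C, bond orders sum to 1 (valence 4) → 3 H
Totals → C:9, H:15, F:1, O:2.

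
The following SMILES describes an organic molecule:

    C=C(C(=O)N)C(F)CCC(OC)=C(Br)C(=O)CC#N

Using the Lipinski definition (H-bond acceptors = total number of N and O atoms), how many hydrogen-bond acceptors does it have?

N atoms: 2; O atoms: 3.
Lipinski HBA = 2 + 3 = 5.

5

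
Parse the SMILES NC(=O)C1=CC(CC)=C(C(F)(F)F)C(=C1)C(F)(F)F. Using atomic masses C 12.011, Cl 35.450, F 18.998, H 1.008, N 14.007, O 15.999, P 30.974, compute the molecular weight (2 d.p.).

First, the molecular formula is C11H9F6NO (counting implicit H from valence).
  C: 11 × 12.011 = 132.121
  F: 6 × 18.998 = 113.988
  H: 9 × 1.008 = 9.072
  N: 1 × 14.007 = 14.007
  O: 1 × 15.999 = 15.999
Sum: 11×12.011 + 6×18.998 + 9×1.008 + 1×14.007 + 1×15.999 = 285.187 → 285.19 g/mol.

285.19 g/mol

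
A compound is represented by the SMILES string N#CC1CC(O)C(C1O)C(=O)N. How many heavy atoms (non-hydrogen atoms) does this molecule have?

Every atom symbol written in the SMILES (organic subset) is one heavy atom; implicit H are not written.
Heavy atoms by element → C:7, N:2, O:3.
Total: 12.

12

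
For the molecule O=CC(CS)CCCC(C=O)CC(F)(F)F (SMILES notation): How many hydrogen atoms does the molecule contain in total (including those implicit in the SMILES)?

Walk through each heavy atom and fill implicit hydrogens from standard valence (C 4, N 3, O 2, S 2, halogen 1):
  atom 1: O, bond orders sum to 2 (valence 2) → 0 H
  atom 2: C, bond orders sum to 3 (valence 4) → 1 H
  atom 3: C, bond orders sum to 3 (valence 4) → 1 H
  atom 4: C, bond orders sum to 2 (valence 4) → 2 H
  atom 5: S, bond orders sum to 1 (valence 2) → 1 H
  atom 6: C, bond orders sum to 2 (valence 4) → 2 H
  atom 7: C, bond orders sum to 2 (valence 4) → 2 H
  atom 8: C, bond orders sum to 2 (valence 4) → 2 H
  atom 9: C, bond orders sum to 3 (valence 4) → 1 H
  atom 10: C, bond orders sum to 3 (valence 4) → 1 H
  atom 11: O, bond orders sum to 2 (valence 2) → 0 H
  atom 12: C, bond orders sum to 2 (valence 4) → 2 H
  atom 13: C, bond orders sum to 4 (valence 4) → 0 H
  atom 14: F (halogen, monovalent) → 0 H
  atom 15: F (halogen, monovalent) → 0 H
  atom 16: F (halogen, monovalent) → 0 H
Total hydrogens: 15.

15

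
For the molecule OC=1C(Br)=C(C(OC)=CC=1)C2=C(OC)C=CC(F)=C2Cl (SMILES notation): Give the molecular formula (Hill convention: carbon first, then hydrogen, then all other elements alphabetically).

C14H11BrClFO3

Walk through each heavy atom and fill implicit hydrogens from standard valence (C 4, N 3, O 2, S 2, halogen 1):
  atom 1: O, bond orders sum to 1 (valence 2) → 1 H
  atom 2: C, bond orders sum to 4 (valence 4) → 0 H
  atom 3: C, bond orders sum to 4 (valence 4) → 0 H
  atom 4: Br (halogen, monovalent) → 0 H
  atom 5: C, bond orders sum to 4 (valence 4) → 0 H
  atom 6: C, bond orders sum to 4 (valence 4) → 0 H
  atom 7: O, bond orders sum to 2 (valence 2) → 0 H
  atom 8: C, bond orders sum to 1 (valence 4) → 3 H
  atom 9: C, bond orders sum to 3 (valence 4) → 1 H
  atom 10: C, bond orders sum to 3 (valence 4) → 1 H
  atom 11: C, bond orders sum to 4 (valence 4) → 0 H
  atom 12: C, bond orders sum to 4 (valence 4) → 0 H
  atom 13: O, bond orders sum to 2 (valence 2) → 0 H
  atom 14: C, bond orders sum to 1 (valence 4) → 3 H
  atom 15: C, bond orders sum to 3 (valence 4) → 1 H
  atom 16: C, bond orders sum to 3 (valence 4) → 1 H
  atom 17: C, bond orders sum to 4 (valence 4) → 0 H
  atom 18: F (halogen, monovalent) → 0 H
  atom 19: C, bond orders sum to 4 (valence 4) → 0 H
  atom 20: Cl (halogen, monovalent) → 0 H
Totals → C:14, H:11, Br:1, Cl:1, F:1, O:3.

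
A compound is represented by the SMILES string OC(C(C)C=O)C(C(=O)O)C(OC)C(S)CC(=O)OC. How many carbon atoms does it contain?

12

Count every carbon token in the SMILES (each C, including those in ring-closure positions and inside branches).
Carbon count: 12.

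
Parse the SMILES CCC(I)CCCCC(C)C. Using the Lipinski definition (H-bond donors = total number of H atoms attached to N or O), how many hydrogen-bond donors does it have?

0

Donors: find every N or O and count the H atoms it carries.
  (no N or O atoms present)
Lipinski HBD = 0.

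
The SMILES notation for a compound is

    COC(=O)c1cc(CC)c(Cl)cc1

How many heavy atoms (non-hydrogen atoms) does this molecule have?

Every atom symbol written in the SMILES (organic subset) is one heavy atom; implicit H are not written.
Heavy atoms by element → C:10, Cl:1, O:2.
Total: 13.

13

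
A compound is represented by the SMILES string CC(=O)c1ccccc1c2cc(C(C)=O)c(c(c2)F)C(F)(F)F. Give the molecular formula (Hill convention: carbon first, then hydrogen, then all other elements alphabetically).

Walk through each heavy atom and fill implicit hydrogens from standard valence (C 4, N 3, O 2, S 2, halogen 1); for lowercase aromatic atoms, an aromatic c carries 1 H when it has two neighbours and 0 H with three, and aromatic n carries 0 H:
  atom 1: C, bond orders sum to 1 (valence 4) → 3 H
  atom 2: C, bond orders sum to 4 (valence 4) → 0 H
  atom 3: O, bond orders sum to 2 (valence 2) → 0 H
  atom 4: aromatic c, 3 neighbours → 0 H
  atom 5: aromatic c, 2 neighbours → 1 H
  atom 6: aromatic c, 2 neighbours → 1 H
  atom 7: aromatic c, 2 neighbours → 1 H
  atom 8: aromatic c, 2 neighbours → 1 H
  atom 9: aromatic c, 3 neighbours → 0 H
  atom 10: aromatic c, 3 neighbours → 0 H
  atom 11: aromatic c, 2 neighbours → 1 H
  atom 12: aromatic c, 3 neighbours → 0 H
  atom 13: C, bond orders sum to 4 (valence 4) → 0 H
  atom 14: C, bond orders sum to 1 (valence 4) → 3 H
  atom 15: O, bond orders sum to 2 (valence 2) → 0 H
  atom 16: aromatic c, 3 neighbours → 0 H
  atom 17: aromatic c, 3 neighbours → 0 H
  atom 18: aromatic c, 2 neighbours → 1 H
  atom 19: F (halogen, monovalent) → 0 H
  atom 20: C, bond orders sum to 4 (valence 4) → 0 H
  atom 21: F (halogen, monovalent) → 0 H
  atom 22: F (halogen, monovalent) → 0 H
  atom 23: F (halogen, monovalent) → 0 H
Totals → C:17, H:12, F:4, O:2.

C17H12F4O2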